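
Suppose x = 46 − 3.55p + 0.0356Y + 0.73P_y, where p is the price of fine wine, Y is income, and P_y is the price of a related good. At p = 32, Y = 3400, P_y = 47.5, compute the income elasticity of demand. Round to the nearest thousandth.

1.374

At the given point, x = 46 − 3.55(32) + 0.0356(3400) + 0.73(47.5) = 46 − 113.6 + 121.04 + 34.675 = 88.115.
∂x/∂Y = +0.0356, so E_I = 0.0356·(3400/88.115) ≈ 1.374.
E_I > 1: normal good (luxury).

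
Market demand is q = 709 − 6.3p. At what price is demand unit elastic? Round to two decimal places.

For linear demand q = a − bp, E = −bp/(a − bp). |E| = 1 ⇒ bp = a − bp ⇒ p = a/(2b).
p = 709/(2·6.3) ≈ 56.27.

56.27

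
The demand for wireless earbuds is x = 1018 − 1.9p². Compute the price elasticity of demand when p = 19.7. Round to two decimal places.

-5.26

At p = 19.7, x = 280.629.
dx/dp = −2·1.9·p = −74.86.
Point elasticity E = (dx/dp)·(p/x) = -74.86 × 19.7/280.629 ≈ -5.26.
|E| > 1, so demand is elastic at this price.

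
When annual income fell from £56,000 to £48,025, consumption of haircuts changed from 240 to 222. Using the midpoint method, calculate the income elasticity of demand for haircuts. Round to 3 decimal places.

%ΔQ = (222 − 240)/[(240+222)/2] = -18/231 ≈ -0.0779.
%ΔI = (48,025 − 56,000)/[(56,000+48,025)/2] = -7975/52012.5 ≈ -0.1533.
E_I = %ΔQ/%ΔI ≈ 0.508.
E_I ∈ (0,1): normal good (necessity).

0.508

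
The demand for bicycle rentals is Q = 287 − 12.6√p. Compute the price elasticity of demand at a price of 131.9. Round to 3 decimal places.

At p = 131.9, Q = 142.2919.
dQ/dp = −12.6/(2√p) = −12.6/(2·11.4848).
Point elasticity E = (dQ/dp)·(p/Q) = -0.5486 × 131.9/142.2919 ≈ -0.508.
|E| < 1, so demand is inelastic at this price.

-0.508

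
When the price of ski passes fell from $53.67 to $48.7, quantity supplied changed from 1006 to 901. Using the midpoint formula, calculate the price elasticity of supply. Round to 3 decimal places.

1.134

%ΔQ = (901 − 1006)/[(1006 + 901)/2] = -105/953.5 ≈ -0.1101.
%ΔP = (48.7 − 53.67)/[(53.67 + 48.7)/2] = -4.97/51.185 ≈ -0.0971.
Arc elasticity E = %ΔQ/%ΔP ≈ -0.1101/-0.0971 ≈ 1.134.
|E| > 1: supply is elastic over this range.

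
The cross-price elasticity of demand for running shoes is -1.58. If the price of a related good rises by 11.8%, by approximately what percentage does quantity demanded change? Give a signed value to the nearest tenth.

-18.6

%ΔQ ≈ E × %ΔP_y = (-1.58) × (11.8%) ≈ -18.6%.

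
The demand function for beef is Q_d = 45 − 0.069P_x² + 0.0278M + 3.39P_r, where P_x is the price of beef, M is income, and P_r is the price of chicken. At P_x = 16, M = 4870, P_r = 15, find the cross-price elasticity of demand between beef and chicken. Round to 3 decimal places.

0.238

At the given point, Q_d = 45 − 0.069(16)² + 0.0278(4870) + 3.39(15) = 45 − 17.664 + 135.386 + 50.85 = 213.572.
∂Q_d/∂P_r = +3.39, so E_xy = 3.39·(15/213.572) ≈ 0.238.
E_xy > 0: the goods are substitutes.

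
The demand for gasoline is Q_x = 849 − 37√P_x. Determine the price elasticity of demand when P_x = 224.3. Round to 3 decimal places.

-0.940

At P_x = 224.3, Q_x = 294.864.
dQ_x/dP_x = −37/(2√P_x) = −37/(2·14.9766).
Point elasticity E = (dQ_x/dP_x)·(P_x/Q_x) = -1.2353 × 224.3/294.864 ≈ -0.940.
|E| < 1, so demand is inelastic at this price.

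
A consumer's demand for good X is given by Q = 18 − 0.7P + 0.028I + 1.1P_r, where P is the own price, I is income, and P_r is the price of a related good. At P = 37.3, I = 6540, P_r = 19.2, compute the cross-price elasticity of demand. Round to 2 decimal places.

0.11

First evaluate Q: 18 − 0.7(37.3) + 0.028(6540) + 1.1(19.2) = 18 − 26.11 + 183.12 + 21.12 = 196.13.
∂Q/∂P_r = +1.1, so E_xy = 1.1·(19.2/196.13) ≈ 0.11.
E_xy > 0: the goods are substitutes.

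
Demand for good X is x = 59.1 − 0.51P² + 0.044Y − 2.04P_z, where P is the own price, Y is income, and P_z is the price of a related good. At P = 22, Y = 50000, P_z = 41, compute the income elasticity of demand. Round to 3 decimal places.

At the given point, x = 59.1 − 0.51(22)² + 0.044(50000) − 2.04(41) = 59.1 − 246.84 + 2200 − 83.64 = 1928.62.
∂x/∂Y = +0.044, so E_I = 0.044·(50000/1928.62) ≈ 1.141.
E_I > 1: normal good (luxury).

1.141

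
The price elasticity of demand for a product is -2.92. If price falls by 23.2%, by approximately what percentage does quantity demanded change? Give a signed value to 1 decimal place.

67.7

%ΔQ ≈ E × %ΔP = (-2.92) × (-23.2%) ≈ 67.7%.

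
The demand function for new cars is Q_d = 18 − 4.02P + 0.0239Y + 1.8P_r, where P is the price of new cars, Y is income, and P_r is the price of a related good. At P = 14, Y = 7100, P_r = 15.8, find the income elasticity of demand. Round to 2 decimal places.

1.06

Evaluating quantity at (P, Y, P_r) gives Q_d = 18 − 4.02(14) + 0.0239(7100) + 1.8(15.8) = 18 − 56.28 + 169.69 + 28.44 = 159.85.
∂Q_d/∂Y = +0.0239, so E_I = 0.0239·(7100/159.85) ≈ 1.06.
E_I > 1: normal good (luxury).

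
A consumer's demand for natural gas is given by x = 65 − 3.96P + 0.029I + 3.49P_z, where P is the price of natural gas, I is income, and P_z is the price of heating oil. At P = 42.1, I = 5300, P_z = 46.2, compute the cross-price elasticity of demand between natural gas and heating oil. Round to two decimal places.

0.76

Substituting, x = 65 − 3.96(42.1) + 0.029(5300) + 3.49(46.2) = 65 − 166.716 + 153.7 + 161.238 = 213.222.
∂x/∂P_z = +3.49, so E_xy = 3.49·(46.2/213.222) ≈ 0.76.
E_xy > 0: the goods are substitutes.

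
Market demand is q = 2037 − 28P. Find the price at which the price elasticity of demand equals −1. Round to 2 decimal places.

For linear demand q = a − bP, E = −bP/(a − bP). |E| = 1 ⇒ bP = a − bP ⇒ P = a/(2b).
P = 2037/(2·28) ≈ 36.38.

36.38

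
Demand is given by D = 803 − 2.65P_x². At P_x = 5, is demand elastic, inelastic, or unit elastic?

inelastic

At P_x = 5, D = 736.75.
dD/dP_x = −2·2.65·P_x = −26.5.
Point elasticity E = (dD/dP_x)·(P_x/D) = -26.5 × 5/736.75 ≈ -0.180.
|E| ≈ 0.180 < 1, so demand is inelastic.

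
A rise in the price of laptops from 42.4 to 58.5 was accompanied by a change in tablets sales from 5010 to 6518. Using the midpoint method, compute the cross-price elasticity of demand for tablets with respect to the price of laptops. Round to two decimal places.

0.82

%ΔQ_x = (6518 − 5010)/[(5010+6518)/2] = 1508/5764 ≈ 0.2616.
%ΔP_y = (58.5 − 42.4)/[(42.4+58.5)/2] ≈ 0.3191.
E_xy = 0.2616/0.3191 ≈ 0.82.
E_xy > 0, so tablets and laptops are substitutes.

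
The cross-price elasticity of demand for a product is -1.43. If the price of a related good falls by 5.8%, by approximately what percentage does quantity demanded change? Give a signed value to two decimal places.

8.29

%ΔQ ≈ E × %ΔP_y = (-1.43) × (-5.8%) ≈ 8.29%.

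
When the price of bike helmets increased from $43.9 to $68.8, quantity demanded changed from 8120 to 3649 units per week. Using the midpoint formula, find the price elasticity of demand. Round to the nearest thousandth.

%Δq = (3649 − 8120)/[(8120 + 3649)/2] = -4471/5884.5 ≈ -0.7598.
%Δp = (68.8 − 43.9)/[(43.9 + 68.8)/2] = 24.9/56.35 ≈ 0.4419.
Arc elasticity E = %Δq/%Δp ≈ -0.7598/0.4419 ≈ -1.719.
|E| > 1: demand is elastic over this range.

-1.719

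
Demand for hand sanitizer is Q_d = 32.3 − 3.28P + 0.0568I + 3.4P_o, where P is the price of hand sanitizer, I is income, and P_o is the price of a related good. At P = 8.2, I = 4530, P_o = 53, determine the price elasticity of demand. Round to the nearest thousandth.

-0.061

Q_d = 32.3 − 3.28(8.2) + 0.0568(4530) + 3.4(53) = 32.3 − 26.896 + 257.304 + 180.2 = 442.908.
∂Q_d/∂P = −3.28, so E_p = (−3.28)·(8.2/442.908) ≈ -0.061.
|E_p| < 1: demand is inelastic.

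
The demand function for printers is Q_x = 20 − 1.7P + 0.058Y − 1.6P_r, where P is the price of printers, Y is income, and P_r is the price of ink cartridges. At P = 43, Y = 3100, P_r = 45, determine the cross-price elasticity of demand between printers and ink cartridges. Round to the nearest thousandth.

Q_x = 20 − 1.7(43) + 0.058(3100) − 1.6(45) = 20 − 73.1 + 179.8 − 72 = 54.7.
∂Q_x/∂P_r = −1.6, so E_xy = -1.6·(45/54.7) ≈ -1.316.
E_xy < 0: the goods are complements.

-1.316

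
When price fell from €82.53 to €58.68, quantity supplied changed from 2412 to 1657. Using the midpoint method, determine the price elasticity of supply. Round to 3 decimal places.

1.099

%Δq = (1657 − 2412)/[(2412 + 1657)/2] = -755/2034.5 ≈ -0.3711.
%Δp = (58.68 − 82.53)/[(82.53 + 58.68)/2] = -23.85/70.605 ≈ -0.3378.
Arc elasticity E = %Δq/%Δp ≈ -0.3711/-0.3378 ≈ 1.099.
|E| > 1: supply is elastic over this range.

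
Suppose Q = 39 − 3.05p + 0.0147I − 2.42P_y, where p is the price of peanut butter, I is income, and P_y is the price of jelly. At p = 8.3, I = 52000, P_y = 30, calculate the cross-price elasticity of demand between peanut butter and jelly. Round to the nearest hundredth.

-0.10

Evaluating quantity at (p, I, P_y) gives Q = 39 − 3.05(8.3) + 0.0147(52000) − 2.42(30) = 39 − 25.315 + 764.4 − 72.6 = 705.485.
∂Q/∂P_y = −2.42, so E_xy = -2.42·(30/705.485) ≈ -0.10.
E_xy < 0: the goods are complements.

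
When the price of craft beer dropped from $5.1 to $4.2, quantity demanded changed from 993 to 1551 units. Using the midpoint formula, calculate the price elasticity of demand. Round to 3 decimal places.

%Δq = (1551 − 993)/[(993 + 1551)/2] = 558/1272 ≈ 0.4387.
%ΔP = (4.2 − 5.1)/[(5.1 + 4.2)/2] = -0.9/4.65 ≈ -0.1935.
Arc elasticity E = %Δq/%ΔP ≈ 0.4387/-0.1935 ≈ -2.267.
|E| > 1: demand is elastic over this range.

-2.267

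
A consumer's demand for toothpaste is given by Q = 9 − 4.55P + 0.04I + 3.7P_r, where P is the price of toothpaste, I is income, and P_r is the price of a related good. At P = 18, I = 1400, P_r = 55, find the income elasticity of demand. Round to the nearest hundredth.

0.30

First evaluate Q: 9 − 4.55(18) + 0.04(1400) + 3.7(55) = 9 − 81.9 + 56 + 203.5 = 186.6.
∂Q/∂I = +0.04, so E_I = 0.04·(1400/186.6) ≈ 0.30.
E_I ∈ (0,1): normal good (necessity).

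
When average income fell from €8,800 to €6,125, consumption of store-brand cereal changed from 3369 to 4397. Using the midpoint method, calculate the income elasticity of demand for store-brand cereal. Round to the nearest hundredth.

%ΔQ = (4397 − 3369)/[(3369+4397)/2] = 1028/3883 ≈ 0.2647.
%ΔI = (6,125 − 8,800)/[(8,800+6,125)/2] = -2675/7462.5 ≈ -0.3585.
E_I = %ΔQ/%ΔI ≈ -0.74.
E_I < 0: inferior good.

-0.74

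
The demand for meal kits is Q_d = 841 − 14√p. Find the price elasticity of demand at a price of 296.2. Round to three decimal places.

At p = 296.2, Q_d = 600.0535.
dQ_d/dp = −14/(2√p) = −14/(2·17.2105).
Point elasticity E = (dQ_d/dp)·(p/Q_d) = -0.4067 × 296.2/600.0535 ≈ -0.201.
|E| < 1, so demand is inelastic at this price.

-0.201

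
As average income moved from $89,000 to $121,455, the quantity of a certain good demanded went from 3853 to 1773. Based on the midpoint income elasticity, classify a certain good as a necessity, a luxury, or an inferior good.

inferior

%ΔQ = (1773 − 3853)/[(3853+1773)/2] = -2080/2813 ≈ -0.7394.
%ΔY = (121,455 − 89,000)/[(89,000+121,455)/2] = 32455/105227.5 ≈ 0.3084.
E_I = %ΔQ/%ΔY ≈ -2.397.
E_I < 0: inferior good.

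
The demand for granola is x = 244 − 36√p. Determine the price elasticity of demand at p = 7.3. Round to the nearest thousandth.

At p = 7.3, x = 146.7334.
dx/dp = −36/(2√p) = −36/(2·2.7019).
Point elasticity E = (dx/dp)·(p/x) = -6.6621 × 7.3/146.7334 ≈ -0.331.
|E| < 1, so demand is inelastic at this price.

-0.331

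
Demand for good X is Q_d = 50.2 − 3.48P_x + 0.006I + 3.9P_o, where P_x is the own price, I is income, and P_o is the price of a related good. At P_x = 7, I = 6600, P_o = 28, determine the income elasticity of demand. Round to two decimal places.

0.23

Q_d = 50.2 − 3.48(7) + 0.006(6600) + 3.9(28) = 50.2 − 24.36 + 39.6 + 109.2 = 174.64.
∂Q_d/∂I = +0.006, so E_I = 0.006·(6600/174.64) ≈ 0.23.
E_I ∈ (0,1): normal good (necessity).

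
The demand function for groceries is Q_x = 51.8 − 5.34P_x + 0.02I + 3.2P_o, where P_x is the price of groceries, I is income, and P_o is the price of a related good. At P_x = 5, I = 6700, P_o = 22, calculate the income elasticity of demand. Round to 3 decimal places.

At the given point, Q_x = 51.8 − 5.34(5) + 0.02(6700) + 3.2(22) = 51.8 − 26.7 + 134 + 70.4 = 229.5.
∂Q_x/∂I = +0.02, so E_I = 0.02·(6700/229.5) ≈ 0.584.
E_I ∈ (0,1): normal good (necessity).

0.584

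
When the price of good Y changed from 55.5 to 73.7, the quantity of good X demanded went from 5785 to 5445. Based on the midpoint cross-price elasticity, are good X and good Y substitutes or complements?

complements

%ΔQ_x = (5445 − 5785)/[(5785+5445)/2] = -340/5615 ≈ -0.0606.
%ΔP_y = (73.7 − 55.5)/[(55.5+73.7)/2] ≈ 0.2817.
E_xy = -0.0606/0.2817 ≈ -0.215.
E_xy < 0, so the goods are complements.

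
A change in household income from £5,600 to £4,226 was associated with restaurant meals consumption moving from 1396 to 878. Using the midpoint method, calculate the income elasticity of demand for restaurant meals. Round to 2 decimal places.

1.63

%ΔQ = (878 − 1396)/[(1396+878)/2] = -518/1137 ≈ -0.4556.
%ΔM = (4,226 − 5,600)/[(5,600+4,226)/2] = -1374/4913 ≈ -0.2797.
E_I = %ΔQ/%ΔM ≈ 1.63.
E_I > 1: normal good (luxury).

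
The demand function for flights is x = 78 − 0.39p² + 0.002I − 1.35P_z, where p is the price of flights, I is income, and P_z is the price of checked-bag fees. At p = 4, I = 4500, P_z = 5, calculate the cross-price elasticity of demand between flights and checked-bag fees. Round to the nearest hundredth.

-0.09

Substituting, x = 78 − 0.39(4)² + 0.002(4500) − 1.35(5) = 78 − 6.24 + 9 − 6.75 = 74.01.
∂x/∂P_z = −1.35, so E_xy = -1.35·(5/74.01) ≈ -0.09.
E_xy < 0: the goods are complements.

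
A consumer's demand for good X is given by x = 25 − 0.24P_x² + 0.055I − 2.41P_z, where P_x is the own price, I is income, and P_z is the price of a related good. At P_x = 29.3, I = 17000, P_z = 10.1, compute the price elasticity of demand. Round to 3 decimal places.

-0.565

Evaluating quantity at (P_x, I, P_z) gives x = 25 − 0.24(29.3)² + 0.055(17000) − 2.41(10.1) = 25 − 206.0376 + 935 − 24.341 = 729.6214.
∂x/∂P_x = −2·0.24·P_x = -14.064, so E_p = -14.064·(29.3/729.6214) ≈ -0.565.
|E_p| < 1: demand is inelastic.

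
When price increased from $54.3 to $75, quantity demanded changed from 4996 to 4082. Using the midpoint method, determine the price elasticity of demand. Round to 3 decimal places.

%Δq = (4082 − 4996)/[(4996 + 4082)/2] = -914/4539 ≈ -0.2014.
%Δp = (75 − 54.3)/[(54.3 + 75)/2] = 20.7/64.65 ≈ 0.3202.
Arc elasticity E = %Δq/%Δp ≈ -0.2014/0.3202 ≈ -0.629.
|E| < 1: demand is inelastic over this range.

-0.629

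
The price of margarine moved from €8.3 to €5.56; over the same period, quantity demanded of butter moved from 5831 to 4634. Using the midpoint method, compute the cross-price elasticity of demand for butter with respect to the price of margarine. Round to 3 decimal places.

%ΔQ_x = (4634 − 5831)/[(5831+4634)/2] = -1197/5232.5 ≈ -0.2288.
%ΔP_y = (5.56 − 8.3)/[(8.3+5.56)/2] ≈ -0.3954.
E_xy = -0.2288/-0.3954 ≈ 0.579.
E_xy > 0, so butter and margarine are substitutes.

0.579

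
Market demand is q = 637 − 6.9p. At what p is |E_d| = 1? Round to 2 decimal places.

For linear demand q = a − bp, E = −bp/(a − bp). |E| = 1 ⇒ bp = a − bp ⇒ p = a/(2b).
p = 637/(2·6.9) ≈ 46.16.

46.16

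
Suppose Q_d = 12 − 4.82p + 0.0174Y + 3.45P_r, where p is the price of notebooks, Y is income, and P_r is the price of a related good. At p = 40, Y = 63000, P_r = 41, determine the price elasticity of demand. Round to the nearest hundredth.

First evaluate Q_d: 12 − 4.82(40) + 0.0174(63000) + 3.45(41) = 12 − 192.8 + 1096.2 + 141.45 = 1056.85.
∂Q_d/∂p = −4.82, so E_p = (−4.82)·(40/1056.85) ≈ -0.18.
|E_p| < 1: demand is inelastic.

-0.18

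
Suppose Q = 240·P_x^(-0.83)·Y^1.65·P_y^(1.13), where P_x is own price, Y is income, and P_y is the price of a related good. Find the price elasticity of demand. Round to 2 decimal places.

-0.83

For a Cobb–Douglas (constant-elasticity) form Q = A·P_x^α·…, the elasticity with respect to P_x equals the exponent α at every point.
Here the exponent on P_x is -0.83, so the price elasticity of demand is -0.83.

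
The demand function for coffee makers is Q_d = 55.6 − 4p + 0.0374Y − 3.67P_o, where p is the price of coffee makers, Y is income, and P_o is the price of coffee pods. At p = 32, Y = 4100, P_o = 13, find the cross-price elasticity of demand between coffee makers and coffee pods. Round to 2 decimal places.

-1.44

First evaluate Q_d: 55.6 − 4(32) + 0.0374(4100) − 3.67(13) = 55.6 − 128 + 153.34 − 47.71 = 33.23.
∂Q_d/∂P_o = −3.67, so E_xy = -3.67·(13/33.23) ≈ -1.44.
E_xy < 0: the goods are complements.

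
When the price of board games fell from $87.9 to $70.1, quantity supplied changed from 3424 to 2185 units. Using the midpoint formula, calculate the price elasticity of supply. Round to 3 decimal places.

%Δq = (2185 − 3424)/[(3424 + 2185)/2] = -1239/2804.5 ≈ -0.4418.
%ΔP = (70.1 − 87.9)/[(87.9 + 70.1)/2] = -17.8/79 ≈ -0.2253.
Arc elasticity E = %Δq/%ΔP ≈ -0.4418/-0.2253 ≈ 1.961.
|E| > 1: supply is elastic over this range.

1.961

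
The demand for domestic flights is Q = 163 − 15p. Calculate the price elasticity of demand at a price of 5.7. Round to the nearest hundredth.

At p = 5.7, Q = 77.5.
dQ/dp = −15.
Point elasticity E = (dQ/dp)·(p/Q) = -15 × 5.7/77.5 ≈ -1.10.
|E| > 1, so demand is elastic at this price.

-1.10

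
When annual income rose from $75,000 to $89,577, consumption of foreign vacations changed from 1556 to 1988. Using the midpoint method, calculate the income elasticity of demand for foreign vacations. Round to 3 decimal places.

1.376

%ΔQ = (1988 − 1556)/[(1556+1988)/2] = 432/1772 ≈ 0.2438.
%ΔY = (89,577 − 75,000)/[(75,000+89,577)/2] = 14577/82288.5 ≈ 0.1771.
E_I = %ΔQ/%ΔY ≈ 1.376.
E_I > 1: normal good (luxury).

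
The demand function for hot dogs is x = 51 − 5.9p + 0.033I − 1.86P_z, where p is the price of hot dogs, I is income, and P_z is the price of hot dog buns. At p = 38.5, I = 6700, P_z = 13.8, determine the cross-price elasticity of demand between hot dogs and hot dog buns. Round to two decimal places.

-1.33

Substituting, x = 51 − 5.9(38.5) + 0.033(6700) − 1.86(13.8) = 51 − 227.15 + 221.1 − 25.668 = 19.282.
∂x/∂P_z = −1.86, so E_xy = -1.86·(13.8/19.282) ≈ -1.33.
E_xy < 0: the goods are complements.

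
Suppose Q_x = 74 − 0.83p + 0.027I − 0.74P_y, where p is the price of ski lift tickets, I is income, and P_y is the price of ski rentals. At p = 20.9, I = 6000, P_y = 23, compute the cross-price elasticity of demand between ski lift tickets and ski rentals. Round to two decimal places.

Substituting, Q_x = 74 − 0.83(20.9) + 0.027(6000) − 0.74(23) = 74 − 17.347 + 162 − 17.02 = 201.633.
∂Q_x/∂P_y = −0.74, so E_xy = -0.74·(23/201.633) ≈ -0.08.
E_xy < 0: the goods are complements.

-0.08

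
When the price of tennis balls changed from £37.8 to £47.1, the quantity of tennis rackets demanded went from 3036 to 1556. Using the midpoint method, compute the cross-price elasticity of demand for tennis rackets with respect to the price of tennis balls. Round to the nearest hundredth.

-2.94

%ΔQ_x = (1556 − 3036)/[(3036+1556)/2] = -1480/2296 ≈ -0.6446.
%ΔP_y = (47.1 − 37.8)/[(37.8+47.1)/2] ≈ 0.2191.
E_xy = -0.6446/0.2191 ≈ -2.94.
E_xy < 0, so tennis rackets and tennis balls are complements.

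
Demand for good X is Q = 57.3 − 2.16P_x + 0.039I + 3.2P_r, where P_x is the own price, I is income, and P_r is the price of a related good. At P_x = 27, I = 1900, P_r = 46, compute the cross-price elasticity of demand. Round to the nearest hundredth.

0.67

Evaluating quantity at (P_x, I, P_r) gives Q = 57.3 − 2.16(27) + 0.039(1900) + 3.2(46) = 57.3 − 58.32 + 74.1 + 147.2 = 220.28.
∂Q/∂P_r = +3.2, so E_xy = 3.2·(46/220.28) ≈ 0.67.
E_xy > 0: the goods are substitutes.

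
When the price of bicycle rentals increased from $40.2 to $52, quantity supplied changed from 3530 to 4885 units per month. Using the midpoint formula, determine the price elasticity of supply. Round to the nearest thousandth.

%Δq = (4885 − 3530)/[(3530 + 4885)/2] = 1355/4207.5 ≈ 0.3220.
%ΔP = (52 − 40.2)/[(40.2 + 52)/2] = 11.8/46.1 ≈ 0.2560.
Arc elasticity E = %Δq/%ΔP ≈ 0.3220/0.2560 ≈ 1.258.
|E| > 1: supply is elastic over this range.

1.258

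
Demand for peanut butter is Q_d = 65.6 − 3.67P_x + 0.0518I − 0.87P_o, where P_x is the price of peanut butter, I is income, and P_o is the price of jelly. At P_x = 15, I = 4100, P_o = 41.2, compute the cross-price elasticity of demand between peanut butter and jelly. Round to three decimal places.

First evaluate Q_d: 65.6 − 3.67(15) + 0.0518(4100) − 0.87(41.2) = 65.6 − 55.05 + 212.38 − 35.844 = 187.086.
∂Q_d/∂P_o = −0.87, so E_xy = -0.87·(41.2/187.086) ≈ -0.192.
E_xy < 0: the goods are complements.

-0.192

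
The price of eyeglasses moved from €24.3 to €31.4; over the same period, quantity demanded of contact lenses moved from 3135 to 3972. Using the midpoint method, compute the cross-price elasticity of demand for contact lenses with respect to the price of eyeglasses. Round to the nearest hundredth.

%ΔQ_x = (3972 − 3135)/[(3135+3972)/2] = 837/3553.5 ≈ 0.2355.
%ΔP_y = (31.4 − 24.3)/[(24.3+31.4)/2] ≈ 0.2549.
E_xy = 0.2355/0.2549 ≈ 0.92.
E_xy > 0, so contact lenses and eyeglasses are substitutes.

0.92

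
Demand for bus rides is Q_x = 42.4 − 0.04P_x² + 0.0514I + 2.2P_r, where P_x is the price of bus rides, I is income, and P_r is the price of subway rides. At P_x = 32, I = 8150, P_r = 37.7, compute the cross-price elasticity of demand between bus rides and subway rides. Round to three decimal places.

Substituting, Q_x = 42.4 − 0.04(32)² + 0.0514(8150) + 2.2(37.7) = 42.4 − 40.96 + 418.91 + 82.94 = 503.29.
∂Q_x/∂P_r = +2.2, so E_xy = 2.2·(37.7/503.29) ≈ 0.165.
E_xy > 0: the goods are substitutes.

0.165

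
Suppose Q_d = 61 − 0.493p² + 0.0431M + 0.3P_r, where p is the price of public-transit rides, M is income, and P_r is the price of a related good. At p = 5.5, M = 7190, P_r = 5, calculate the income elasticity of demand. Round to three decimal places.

Evaluating quantity at (p, M, P_r) gives Q_d = 61 − 0.493(5.5)² + 0.0431(7190) + 0.3(5) = 61 − 14.9133 + 309.889 + 1.5 = 357.4758.
∂Q_d/∂M = +0.0431, so E_I = 0.0431·(7190/357.4758) ≈ 0.867.
E_I ∈ (0,1): normal good (necessity).

0.867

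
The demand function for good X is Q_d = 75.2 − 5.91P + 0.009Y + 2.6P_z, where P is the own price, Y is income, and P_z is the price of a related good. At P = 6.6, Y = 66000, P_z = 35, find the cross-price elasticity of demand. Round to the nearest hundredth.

0.13

First evaluate Q_d: 75.2 − 5.91(6.6) + 0.009(66000) + 2.6(35) = 75.2 − 39.006 + 594 + 91 = 721.194.
∂Q_d/∂P_z = +2.6, so E_xy = 2.6·(35/721.194) ≈ 0.13.
E_xy > 0: the goods are substitutes.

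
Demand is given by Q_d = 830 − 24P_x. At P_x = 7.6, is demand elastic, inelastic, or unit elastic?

inelastic

At P_x = 7.6, Q_d = 647.6.
dQ_d/dP_x = −24.
Point elasticity E = (dQ_d/dP_x)·(P_x/Q_d) = -24 × 7.6/647.6 ≈ -0.282.
|E| ≈ 0.282 < 1, so demand is inelastic.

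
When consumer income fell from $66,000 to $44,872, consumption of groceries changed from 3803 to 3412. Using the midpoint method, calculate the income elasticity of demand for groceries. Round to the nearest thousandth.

0.284

%ΔQ = (3412 − 3803)/[(3803+3412)/2] = -391/3607.5 ≈ -0.1084.
%ΔI = (44,872 − 66,000)/[(66,000+44,872)/2] = -21128/55436 ≈ -0.3811.
E_I = %ΔQ/%ΔI ≈ 0.284.
E_I ∈ (0,1): normal good (necessity).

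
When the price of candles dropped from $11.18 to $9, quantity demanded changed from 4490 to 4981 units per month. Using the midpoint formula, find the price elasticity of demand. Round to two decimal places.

%ΔQ = (4981 − 4490)/[(4490 + 4981)/2] = 491/4735.5 ≈ 0.1037.
%Δp = (9 − 11.18)/[(11.18 + 9)/2] = -2.18/10.09 ≈ -0.2161.
Arc elasticity E = %ΔQ/%Δp ≈ 0.1037/-0.2161 ≈ -0.48.
|E| < 1: demand is inelastic over this range.

-0.48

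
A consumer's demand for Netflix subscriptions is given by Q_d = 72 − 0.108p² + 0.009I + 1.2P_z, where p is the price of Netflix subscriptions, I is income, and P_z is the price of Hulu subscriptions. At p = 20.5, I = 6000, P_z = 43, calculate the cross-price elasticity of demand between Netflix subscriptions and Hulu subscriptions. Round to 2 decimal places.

0.39

Evaluating quantity at (p, I, P_z) gives Q_d = 72 − 0.108(20.5)² + 0.009(6000) + 1.2(43) = 72 − 45.387 + 54 + 51.6 = 132.213.
∂Q_d/∂P_z = +1.2, so E_xy = 1.2·(43/132.213) ≈ 0.39.
E_xy > 0: the goods are substitutes.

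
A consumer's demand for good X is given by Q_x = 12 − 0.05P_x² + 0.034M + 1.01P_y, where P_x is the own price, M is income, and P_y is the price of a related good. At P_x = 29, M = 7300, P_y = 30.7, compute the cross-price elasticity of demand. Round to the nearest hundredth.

0.12

Substituting, Q_x = 12 − 0.05(29)² + 0.034(7300) + 1.01(30.7) = 12 − 42.05 + 248.2 + 31.007 = 249.157.
∂Q_x/∂P_y = +1.01, so E_xy = 1.01·(30.7/249.157) ≈ 0.12.
E_xy > 0: the goods are substitutes.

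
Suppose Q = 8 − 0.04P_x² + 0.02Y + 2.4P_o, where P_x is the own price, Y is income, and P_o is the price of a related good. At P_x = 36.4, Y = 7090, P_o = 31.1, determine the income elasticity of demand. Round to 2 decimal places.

First evaluate Q: 8 − 0.04(36.4)² + 0.02(7090) + 2.4(31.1) = 8 − 52.9984 + 141.8 + 74.64 = 171.4416.
∂Q/∂Y = +0.02, so E_I = 0.02·(7090/171.4416) ≈ 0.83.
E_I ∈ (0,1): normal good (necessity).

0.83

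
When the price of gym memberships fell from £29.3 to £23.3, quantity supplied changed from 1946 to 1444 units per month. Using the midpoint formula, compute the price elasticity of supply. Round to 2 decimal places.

1.30

%ΔQ = (1444 − 1946)/[(1946 + 1444)/2] = -502/1695 ≈ -0.2962.
%Δp = (23.3 − 29.3)/[(29.3 + 23.3)/2] = -6/26.3 ≈ -0.2281.
Arc elasticity E = %ΔQ/%Δp ≈ -0.2962/-0.2281 ≈ 1.30.
|E| > 1: supply is elastic over this range.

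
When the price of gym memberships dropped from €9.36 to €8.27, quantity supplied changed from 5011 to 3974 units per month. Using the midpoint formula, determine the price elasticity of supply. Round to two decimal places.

%Δq = (3974 − 5011)/[(5011 + 3974)/2] = -1037/4492.5 ≈ -0.2308.
%ΔP = (8.27 − 9.36)/[(9.36 + 8.27)/2] = -1.09/8.815 ≈ -0.1237.
Arc elasticity E = %Δq/%ΔP ≈ -0.2308/-0.1237 ≈ 1.87.
|E| > 1: supply is elastic over this range.

1.87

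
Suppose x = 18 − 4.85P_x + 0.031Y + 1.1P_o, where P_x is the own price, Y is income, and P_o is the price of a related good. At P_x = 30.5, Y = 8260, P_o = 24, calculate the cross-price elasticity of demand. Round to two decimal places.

0.17

At the given point, x = 18 − 4.85(30.5) + 0.031(8260) + 1.1(24) = 18 − 147.925 + 256.06 + 26.4 = 152.535.
∂x/∂P_o = +1.1, so E_xy = 1.1·(24/152.535) ≈ 0.17.
E_xy > 0: the goods are substitutes.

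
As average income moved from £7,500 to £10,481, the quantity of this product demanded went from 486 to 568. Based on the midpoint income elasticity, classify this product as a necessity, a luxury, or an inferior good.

necessity

%ΔQ = (568 − 486)/[(486+568)/2] = 82/527 ≈ 0.1556.
%ΔI = (10,481 − 7,500)/[(7,500+10,481)/2] = 2981/8990.5 ≈ 0.3316.
E_I = %ΔQ/%ΔI ≈ 0.469.
E_I ∈ (0,1): normal good (necessity).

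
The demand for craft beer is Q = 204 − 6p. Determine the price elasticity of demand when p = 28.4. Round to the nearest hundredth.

At p = 28.4, Q = 33.6.
dQ/dp = −6.
Point elasticity E = (dQ/dp)·(p/Q) = -6 × 28.4/33.6 ≈ -5.07.
|E| > 1, so demand is elastic at this price.

-5.07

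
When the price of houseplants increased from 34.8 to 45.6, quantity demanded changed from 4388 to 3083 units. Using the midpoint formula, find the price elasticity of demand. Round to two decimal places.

%ΔQ = (3083 − 4388)/[(4388 + 3083)/2] = -1305/3735.5 ≈ -0.3494.
%ΔP = (45.6 − 34.8)/[(34.8 + 45.6)/2] = 10.8/40.2 ≈ 0.2687.
Arc elasticity E = %ΔQ/%ΔP ≈ -0.3494/0.2687 ≈ -1.30.
|E| > 1: demand is elastic over this range.

-1.30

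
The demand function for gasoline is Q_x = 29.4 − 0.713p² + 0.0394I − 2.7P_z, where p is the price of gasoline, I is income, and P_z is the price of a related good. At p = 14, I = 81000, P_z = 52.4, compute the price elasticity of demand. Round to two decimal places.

Q_x = 29.4 − 0.713(14)² + 0.0394(81000) − 2.7(52.4) = 29.4 − 139.748 + 3191.4 − 141.48 = 2939.572.
∂Q_x/∂p = −2·0.713·p = -19.964, so E_p = -19.964·(14/2939.572) ≈ -0.10.
|E_p| < 1: demand is inelastic.

-0.10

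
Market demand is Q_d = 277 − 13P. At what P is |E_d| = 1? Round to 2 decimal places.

10.65

For linear demand Q_d = a − bP, E = −bP/(a − bP). |E| = 1 ⇒ bP = a − bP ⇒ P = a/(2b).
P = 277/(2·13) ≈ 10.65.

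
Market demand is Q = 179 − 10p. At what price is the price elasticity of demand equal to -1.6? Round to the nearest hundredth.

11.02

Set −bp/(a − bp) = −1.6 ⇒ bp = 1.6(a − bp) ⇒ bp(1+1.6) = 1.6·a.
p = 1.6·179/(10·2.6) ≈ 11.02.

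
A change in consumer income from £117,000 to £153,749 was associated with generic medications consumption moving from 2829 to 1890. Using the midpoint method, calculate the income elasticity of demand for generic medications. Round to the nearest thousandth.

-1.466

%ΔQ = (1890 − 2829)/[(2829+1890)/2] = -939/2359.5 ≈ -0.3980.
%ΔI = (153,749 − 117,000)/[(117,000+153,749)/2] = 36749/135374.5 ≈ 0.2715.
E_I = %ΔQ/%ΔI ≈ -1.466.
E_I < 0: inferior good.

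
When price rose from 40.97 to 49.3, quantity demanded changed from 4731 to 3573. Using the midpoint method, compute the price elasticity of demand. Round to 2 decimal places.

-1.51

%ΔQ = (3573 − 4731)/[(4731 + 3573)/2] = -1158/4152 ≈ -0.2789.
%Δp = (49.3 − 40.97)/[(40.97 + 49.3)/2] = 8.33/45.135 ≈ 0.1846.
Arc elasticity E = %ΔQ/%Δp ≈ -0.2789/0.1846 ≈ -1.51.
|E| > 1: demand is elastic over this range.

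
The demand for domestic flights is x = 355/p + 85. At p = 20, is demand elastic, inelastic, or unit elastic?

At p = 20, x = 102.75.
dx/dp = −355/p² = −0.8875.
Point elasticity E = (dx/dp)·(p/x) = -0.8875 × 20/102.75 ≈ -0.173.
|E| ≈ 0.173 < 1, so demand is inelastic.

inelastic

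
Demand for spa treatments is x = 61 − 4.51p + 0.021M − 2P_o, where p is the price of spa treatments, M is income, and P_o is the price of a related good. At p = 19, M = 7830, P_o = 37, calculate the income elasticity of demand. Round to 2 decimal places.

First evaluate x: 61 − 4.51(19) + 0.021(7830) − 2(37) = 61 − 85.69 + 164.43 − 74 = 65.74.
∂x/∂M = +0.021, so E_I = 0.021·(7830/65.74) ≈ 2.50.
E_I > 1: normal good (luxury).

2.50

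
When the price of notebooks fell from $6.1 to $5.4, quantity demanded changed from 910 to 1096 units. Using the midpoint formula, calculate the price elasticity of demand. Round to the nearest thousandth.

%ΔQ = (1096 − 910)/[(910 + 1096)/2] = 186/1003 ≈ 0.1854.
%Δp = (5.4 − 6.1)/[(6.1 + 5.4)/2] = -0.7/5.75 ≈ -0.1217.
Arc elasticity E = %ΔQ/%Δp ≈ 0.1854/-0.1217 ≈ -1.523.
|E| > 1: demand is elastic over this range.

-1.523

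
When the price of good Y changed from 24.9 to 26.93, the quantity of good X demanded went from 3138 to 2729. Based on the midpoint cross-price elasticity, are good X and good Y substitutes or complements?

complements

%ΔQ_x = (2729 − 3138)/[(3138+2729)/2] = -409/2933.5 ≈ -0.1394.
%ΔP_y = (26.93 − 24.9)/[(24.9+26.93)/2] ≈ 0.0783.
E_xy = -0.1394/0.0783 ≈ -1.780.
E_xy < 0, so the goods are complements.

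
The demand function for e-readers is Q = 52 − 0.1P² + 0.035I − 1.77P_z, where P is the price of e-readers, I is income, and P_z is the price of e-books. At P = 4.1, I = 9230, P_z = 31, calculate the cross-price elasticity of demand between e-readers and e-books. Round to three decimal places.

Evaluating quantity at (P, I, P_z) gives Q = 52 − 0.1(4.1)² + 0.035(9230) − 1.77(31) = 52 − 1.681 + 323.05 − 54.87 = 318.499.
∂Q/∂P_z = −1.77, so E_xy = -1.77·(31/318.499) ≈ -0.172.
E_xy < 0: the goods are complements.

-0.172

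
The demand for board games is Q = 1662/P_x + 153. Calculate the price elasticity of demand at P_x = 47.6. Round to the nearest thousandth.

-0.186

At P_x = 47.6, Q = 187.916.
dQ/dP_x = −1662/P_x² = −0.7335.
Point elasticity E = (dQ/dP_x)·(P_x/Q) = -0.7335 × 47.6/187.916 ≈ -0.186.
|E| < 1, so demand is inelastic at this price.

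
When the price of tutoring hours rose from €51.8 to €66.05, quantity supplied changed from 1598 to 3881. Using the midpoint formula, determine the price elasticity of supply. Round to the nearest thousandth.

3.446

%ΔQ = (3881 − 1598)/[(1598 + 3881)/2] = 2283/2739.5 ≈ 0.8334.
%Δp = (66.05 − 51.8)/[(51.8 + 66.05)/2] = 14.25/58.925 ≈ 0.2418.
Arc elasticity E = %ΔQ/%Δp ≈ 0.8334/0.2418 ≈ 3.446.
|E| > 1: supply is elastic over this range.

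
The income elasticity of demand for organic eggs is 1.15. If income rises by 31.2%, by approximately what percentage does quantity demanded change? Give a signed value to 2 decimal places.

%ΔQ ≈ E × %ΔI = (1.15) × (31.2%) = 35.88%.

35.88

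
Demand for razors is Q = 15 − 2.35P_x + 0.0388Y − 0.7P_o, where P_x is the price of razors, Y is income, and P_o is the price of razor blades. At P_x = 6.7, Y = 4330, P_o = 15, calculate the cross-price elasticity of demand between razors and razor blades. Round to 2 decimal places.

-0.07

First evaluate Q: 15 − 2.35(6.7) + 0.0388(4330) − 0.7(15) = 15 − 15.745 + 168.004 − 10.5 = 156.759.
∂Q/∂P_o = −0.7, so E_xy = -0.7·(15/156.759) ≈ -0.07.
E_xy < 0: the goods are complements.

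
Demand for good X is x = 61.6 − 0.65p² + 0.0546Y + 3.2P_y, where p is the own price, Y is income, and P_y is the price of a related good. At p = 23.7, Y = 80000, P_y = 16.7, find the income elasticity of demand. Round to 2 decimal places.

1.06

Evaluating quantity at (p, Y, P_y) gives x = 61.6 − 0.65(23.7)² + 0.0546(80000) + 3.2(16.7) = 61.6 − 365.0985 + 4368 + 53.44 = 4117.9415.
∂x/∂Y = +0.0546, so E_I = 0.0546·(80000/4117.9415) ≈ 1.06.
E_I > 1: normal good (luxury).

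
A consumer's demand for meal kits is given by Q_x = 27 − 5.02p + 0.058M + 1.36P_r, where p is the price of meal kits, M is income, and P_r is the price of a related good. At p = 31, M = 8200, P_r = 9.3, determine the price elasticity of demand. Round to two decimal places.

-0.43

At the given point, Q_x = 27 − 5.02(31) + 0.058(8200) + 1.36(9.3) = 27 − 155.62 + 475.6 + 12.648 = 359.628.
∂Q_x/∂p = −5.02, so E_p = (−5.02)·(31/359.628) ≈ -0.43.
|E_p| < 1: demand is inelastic.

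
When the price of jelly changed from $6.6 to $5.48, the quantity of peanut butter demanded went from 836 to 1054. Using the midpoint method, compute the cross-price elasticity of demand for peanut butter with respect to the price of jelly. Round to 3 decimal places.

%ΔQ_x = (1054 − 836)/[(836+1054)/2] = 218/945 ≈ 0.2307.
%ΔP_y = (5.48 − 6.6)/[(6.6+5.48)/2] ≈ -0.1854.
E_xy = 0.2307/-0.1854 ≈ -1.244.
E_xy < 0, so peanut butter and jelly are complements.

-1.244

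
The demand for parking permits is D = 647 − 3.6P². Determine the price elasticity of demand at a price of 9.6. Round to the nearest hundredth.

-2.11

At P = 9.6, D = 315.224.
dD/dP = −2·3.6·P = −69.12.
Point elasticity E = (dD/dP)·(P/D) = -69.12 × 9.6/315.224 ≈ -2.11.
|E| > 1, so demand is elastic at this price.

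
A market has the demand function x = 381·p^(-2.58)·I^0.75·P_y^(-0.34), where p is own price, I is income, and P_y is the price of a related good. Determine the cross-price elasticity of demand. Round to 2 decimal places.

For a Cobb–Douglas (constant-elasticity) form x = A·P_y^α·…, the elasticity with respect to P_y equals the exponent α at every point.
Here the exponent on P_y is -0.34, so the cross-price elasticity of demand is -0.34.

-0.34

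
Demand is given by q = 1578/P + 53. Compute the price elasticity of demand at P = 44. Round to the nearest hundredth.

-0.40

At P = 44, q = 88.8636.
dq/dP = −1578/P² = −0.8151.
Point elasticity E = (dq/dP)·(P/q) = -0.8151 × 44/88.8636 ≈ -0.40.
|E| < 1, so demand is inelastic at this price.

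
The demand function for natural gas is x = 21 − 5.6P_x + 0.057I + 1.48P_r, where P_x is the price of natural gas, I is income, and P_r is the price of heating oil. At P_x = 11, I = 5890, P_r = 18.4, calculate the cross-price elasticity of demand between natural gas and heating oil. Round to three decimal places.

At the given point, x = 21 − 5.6(11) + 0.057(5890) + 1.48(18.4) = 21 − 61.6 + 335.73 + 27.232 = 322.362.
∂x/∂P_r = +1.48, so E_xy = 1.48·(18.4/322.362) ≈ 0.084.
E_xy > 0: the goods are substitutes.

0.084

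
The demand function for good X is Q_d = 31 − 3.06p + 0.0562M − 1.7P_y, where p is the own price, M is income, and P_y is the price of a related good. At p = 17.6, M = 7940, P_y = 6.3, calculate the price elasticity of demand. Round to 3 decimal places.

-0.131

At the given point, Q_d = 31 − 3.06(17.6) + 0.0562(7940) − 1.7(6.3) = 31 − 53.856 + 446.228 − 10.71 = 412.662.
∂Q_d/∂p = −3.06, so E_p = (−3.06)·(17.6/412.662) ≈ -0.131.
|E_p| < 1: demand is inelastic.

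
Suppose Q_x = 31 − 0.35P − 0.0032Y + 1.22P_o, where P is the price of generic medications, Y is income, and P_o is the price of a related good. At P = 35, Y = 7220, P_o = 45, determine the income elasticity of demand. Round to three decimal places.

At the given point, Q_x = 31 − 0.35(35) − 0.0032(7220) + 1.22(45) = 31 − 12.25 − 23.104 + 54.9 = 50.546.
∂Q_x/∂Y = −0.0032, so E_I = -0.0032·(7220/50.546) ≈ -0.457.
E_I < 0: inferior good.

-0.457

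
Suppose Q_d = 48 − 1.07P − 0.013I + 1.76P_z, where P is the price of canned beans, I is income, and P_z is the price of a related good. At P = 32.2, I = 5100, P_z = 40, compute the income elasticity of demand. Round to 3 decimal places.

-3.757

Evaluating quantity at (P, I, P_z) gives Q_d = 48 − 1.07(32.2) − 0.013(5100) + 1.76(40) = 48 − 34.454 − 66.3 + 70.4 = 17.646.
∂Q_d/∂I = −0.013, so E_I = -0.013·(5100/17.646) ≈ -3.757.
E_I < 0: inferior good.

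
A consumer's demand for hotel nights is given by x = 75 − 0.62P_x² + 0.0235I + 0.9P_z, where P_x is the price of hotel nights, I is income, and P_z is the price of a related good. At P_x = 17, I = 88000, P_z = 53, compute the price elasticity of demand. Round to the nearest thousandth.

Evaluating quantity at (P_x, I, P_z) gives x = 75 − 0.62(17)² + 0.0235(88000) + 0.9(53) = 75 − 179.18 + 2068 + 47.7 = 2011.52.
∂x/∂P_x = −2·0.62·P_x = -21.08, so E_p = -21.08·(17/2011.52) ≈ -0.178.
|E_p| < 1: demand is inelastic.

-0.178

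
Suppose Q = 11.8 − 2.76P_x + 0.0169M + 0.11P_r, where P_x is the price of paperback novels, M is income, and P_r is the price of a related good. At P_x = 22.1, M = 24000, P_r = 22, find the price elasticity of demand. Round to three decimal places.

Substituting, Q = 11.8 − 2.76(22.1) + 0.0169(24000) + 0.11(22) = 11.8 − 60.996 + 405.6 + 2.42 = 358.824.
∂Q/∂P_x = −2.76, so E_p = (−2.76)·(22.1/358.824) ≈ -0.170.
|E_p| < 1: demand is inelastic.

-0.170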